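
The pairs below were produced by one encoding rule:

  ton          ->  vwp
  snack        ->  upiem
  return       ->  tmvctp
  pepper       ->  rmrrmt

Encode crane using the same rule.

The rule splits by letter class: vowels +8, consonants +2.
For crane: c(cons)+2=e, r(cons)+2=t, a(vowel)+8=i, n(cons)+2=p, e(vowel)+8=m.

etipm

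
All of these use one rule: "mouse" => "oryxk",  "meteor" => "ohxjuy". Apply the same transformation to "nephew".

Each letter shifts forward by (position + 2), i.e. 2, 3, 4, … — the shift grows by one for each successive letter.
Applying it to nephew: n+2=p, e+3=h, p+4=t, h+5=m, e+6=k, w+7=d.

phtmkd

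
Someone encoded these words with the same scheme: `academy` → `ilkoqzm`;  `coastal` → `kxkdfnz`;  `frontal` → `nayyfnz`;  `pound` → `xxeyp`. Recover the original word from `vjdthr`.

In academy: a→i is +8, c→l is +9, a→k is +10, d→o is +11 — the shift increases by 1 each position. Each letter shifts forward by (position + 8), i.e. 8, 9, 10, … — the shift grows by one for each successive letter.
Decoding vjdthr: v−8=n, j−9=a, d−10=t, t−11=i, h−12=v, r−13=e.

native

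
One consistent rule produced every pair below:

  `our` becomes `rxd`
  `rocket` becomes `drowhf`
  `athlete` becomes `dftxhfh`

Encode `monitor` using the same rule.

yrzlfrd

The shift depends on letter class: consonant r→d is +12, but vowel o→r is +3. The rule splits by letter class: vowels +3, consonants +12.
On monitor: m(cons)+12=y, o(vowel)+3=r, n(cons)+12=z, i(vowel)+3=l, t(cons)+12=f, o(vowel)+3=r, r(cons)+12=d.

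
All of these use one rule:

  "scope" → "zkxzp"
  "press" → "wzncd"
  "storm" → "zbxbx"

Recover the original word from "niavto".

garlic

Letter i (0-indexed) is shifted by i+7, so successive shifts are 7, 8, 9, ….
Reversing it on niavto: n−7=g, i−8=a, a−9=r, v−10=l, t−11=i, o−12=c.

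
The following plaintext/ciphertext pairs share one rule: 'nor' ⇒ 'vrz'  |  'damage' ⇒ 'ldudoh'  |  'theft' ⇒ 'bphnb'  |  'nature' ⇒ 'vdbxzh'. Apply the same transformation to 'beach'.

jhdkp

The shift depends on letter class: consonant n→v is +8, but vowel o→r is +3. Vowels shift forward by 3 and consonants shift forward by 8.
On beach: b(cons)+8=j, e(vowel)+3=h, a(vowel)+3=d, c(cons)+8=k, h(cons)+8=p.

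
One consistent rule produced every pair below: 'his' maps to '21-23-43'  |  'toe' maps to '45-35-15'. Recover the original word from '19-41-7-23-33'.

h(#8)→21 and i(#9)→23: differences scale by 2, so n = 2·pos + 5. Each letter becomes 2×(its alphabet position, a=1..z=26) + 5.
Reversing it on 19-41-7-23-33: 19→(19−5)÷2=7=g, 41→(41−5)÷2=18=r, 7→(7−5)÷2=1=a, 23→(23−5)÷2=9=i, 33→(33−5)÷2=14=n.

grain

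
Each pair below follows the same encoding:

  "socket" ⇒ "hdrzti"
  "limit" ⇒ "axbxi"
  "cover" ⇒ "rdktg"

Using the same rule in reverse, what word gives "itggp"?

terra

Compare letters: s→h is +15, o→d is +15, c→r is +15 — a constant shift. Every letter moves 15 places later in the alphabet, wrapping around z→a.
Decoding itggp: i−15=t, t−15=e, g−15=r, g−15=r, p−15=a.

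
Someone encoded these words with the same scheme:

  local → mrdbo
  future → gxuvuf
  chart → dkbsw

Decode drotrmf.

console

Shifts by position in local: pos 0: l→m (+1), pos 1: o→r (+3), pos 2: c→d (+1), pos 3: a→b (+1), pos 4: l→o (+3) — repeating every 3. The shifts repeat in a cycle of length 3: positions 0,1,… shift by +1, +3, +1, then the pattern repeats.
Undoing it on drotrmf: d−1=c, r−3=o, o−1=n, t−1=s, r−3=o, m−1=l, f−1=e.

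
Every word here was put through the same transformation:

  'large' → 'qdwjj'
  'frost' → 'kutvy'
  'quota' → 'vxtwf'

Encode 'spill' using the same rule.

xsnoq

The shifts repeat in a cycle of length 2: positions 0,1,… shift by +5, +3, then the pattern repeats.
For spill: s+5=x, p+3=s, i+5=n, l+3=o, l+5=q.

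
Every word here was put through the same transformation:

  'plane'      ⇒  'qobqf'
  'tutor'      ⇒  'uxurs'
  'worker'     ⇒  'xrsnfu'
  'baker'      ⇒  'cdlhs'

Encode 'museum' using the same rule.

nxthvp

Shifts by position in plane: pos 0: p→q (+1), pos 1: l→o (+3), pos 2: a→b (+1), pos 3: n→q (+3) — repeating every 2. A repeating key of period 2 is used — shifts +1, +3 over and over.
Applying it to museum: m+1=n, u+3=x, s+1=t, e+3=h, u+1=v, m+3=p.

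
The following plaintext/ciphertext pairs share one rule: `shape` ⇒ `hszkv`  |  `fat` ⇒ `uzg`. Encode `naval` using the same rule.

Each pair mirrors across the alphabet (s↔h, h↔s, a↔z): positions sum to 25. Letters are reflected about the middle of the alphabet (position → 25−position): Atbash.
Applying it to naval: n↔m, a↔z, v↔e, a↔z, l↔o.

mzezo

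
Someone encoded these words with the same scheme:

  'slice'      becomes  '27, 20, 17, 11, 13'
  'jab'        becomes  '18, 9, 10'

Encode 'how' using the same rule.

Letters become their 1-based position plus 8 (so a→9, b→10, …).
On how: h=8→16, o=15→23, w=23→31.

16, 23, 31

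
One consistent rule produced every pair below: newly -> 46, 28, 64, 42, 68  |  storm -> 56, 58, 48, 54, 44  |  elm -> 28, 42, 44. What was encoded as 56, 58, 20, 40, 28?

stake

n(#14)→46 and e(#5)→28: differences scale by 2, so n = 2·pos + 18. With a=1..z=26, the number is 2·pos + 18.
Decoding 56, 58, 20, 40, 28: 56→(56−18)÷2=19=s, 58→(58−18)÷2=20=t, 20→(20−18)÷2=1=a, 40→(40−18)÷2=11=k, 28→(28−18)÷2=5=e.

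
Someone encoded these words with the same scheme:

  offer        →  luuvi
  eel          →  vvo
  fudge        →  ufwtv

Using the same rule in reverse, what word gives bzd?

Letters are reflected about the middle of the alphabet (position → 25−position): Atbash.
Decoding bzd: b↔y, z↔a, d↔w.

yaw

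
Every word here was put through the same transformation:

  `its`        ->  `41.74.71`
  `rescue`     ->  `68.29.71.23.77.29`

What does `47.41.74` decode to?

Each letter becomes 3×(its alphabet position, a=1..z=26) + 14.
Reversing it on 47.41.74: 47→(47−14)÷3=11=k, 41→(41−14)÷3=9=i, 74→(74−14)÷3=20=t.

kit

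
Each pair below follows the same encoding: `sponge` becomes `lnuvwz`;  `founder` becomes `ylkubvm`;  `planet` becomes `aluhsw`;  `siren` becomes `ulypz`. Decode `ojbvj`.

The output letters match the input read backwards, each shifted +7: sponge reversed is egnops. The word is reversed, then every letter is shifted forward by 7.
Reversing it on ojbvj: shift back: o−7=h, j−7=c, b−7=u, v−7=o, j−7=c → hcuoc; then reverse → couch.

couch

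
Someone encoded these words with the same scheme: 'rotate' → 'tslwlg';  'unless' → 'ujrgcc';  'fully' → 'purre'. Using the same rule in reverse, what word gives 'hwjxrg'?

r(17)→t(19) and o(14)→s(18) fit y≡9x+22 (mod 26); the inverse of 9 mod 26 is 3. Each letter's alphabet position (a=0..z=25) is mapped through 9·x+22 mod 26 — an affine cipher.
Undoing it on hwjxrg: h(7)→3·(7−22)≡7=h; w(22)→3·(22−22)≡0=a; j(9)→3·(9−22)≡13=n; x(23)→3·(23−22)≡3=d; r(17)→3·(17−22)≡11=l; g(6)→3·(6−22)≡4=e (all mod 26).

handle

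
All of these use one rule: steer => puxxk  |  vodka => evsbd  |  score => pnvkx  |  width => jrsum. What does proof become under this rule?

s(18)→p(15) and t(19)→u(20) fit y≡5x+3 (mod 26); the inverse of 5 mod 26 is 21. Treating letters as 0–25, the rule is x ↦ 5x + 3 (mod 26).
On proof: p(15)→5·15+3≡0=a; r(17)→5·17+3≡10=k; o(14)→5·14+3≡21=v; o(14)→5·14+3≡21=v; f(5)→5·5+3≡2=c (all mod 26).

akvvc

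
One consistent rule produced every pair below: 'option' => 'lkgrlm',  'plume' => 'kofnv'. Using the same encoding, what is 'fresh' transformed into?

Each pair mirrors across the alphabet (o↔l, p↔k, t↔g): positions sum to 25. Each letter is replaced by its mirror in the alphabet: a↔z, b↔y, c↔x, and so on (the Atbash cipher).
For fresh: f↔u, r↔i, e↔v, s↔h, h↔s.

uivhs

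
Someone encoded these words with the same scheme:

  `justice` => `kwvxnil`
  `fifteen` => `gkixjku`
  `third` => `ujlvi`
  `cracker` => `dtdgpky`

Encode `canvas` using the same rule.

In justice: j→k is +1, u→w is +2, s→v is +3, t→x is +4 — the shift increases by 1 each position. The shift increases by 1 at each position, starting from +1: 1, 2, 3, ….
Applying it to canvas: c+1=d, a+2=c, n+3=q, v+4=z, a+5=f, s+6=y.

dcqzfy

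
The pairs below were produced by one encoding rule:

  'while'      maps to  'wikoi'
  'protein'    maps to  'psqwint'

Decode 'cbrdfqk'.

Letter i (0-indexed) is shifted by i+0, so successive shifts are 0, 1, 2, ….
Undoing it on cbrdfqk: c−0=c, b−1=a, r−2=p, d−3=a, f−4=b, q−5=l, k−6=e.

capable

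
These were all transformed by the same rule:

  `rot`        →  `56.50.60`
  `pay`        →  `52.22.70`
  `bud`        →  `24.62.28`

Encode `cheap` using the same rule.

26.36.30.22.52

With a=1..z=26, the number is 2·pos + 20.
On cheap: c=3→26, h=8→36, e=5→30, a=1→22, p=16→52.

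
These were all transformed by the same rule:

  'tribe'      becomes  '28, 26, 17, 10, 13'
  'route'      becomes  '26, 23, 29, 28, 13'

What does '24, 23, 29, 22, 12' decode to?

pound

t is letter #20 and maps to 28: an offset of 8. The number is (letter's place in the alphabet, a=1) + 8.
Undoing it on 24, 23, 29, 22, 12: 24→(24−8)÷1=16=p, 23→(23−8)÷1=15=o, 29→(29−8)÷1=21=u, 22→(22−8)÷1=14=n, 12→(12−8)÷1=4=d.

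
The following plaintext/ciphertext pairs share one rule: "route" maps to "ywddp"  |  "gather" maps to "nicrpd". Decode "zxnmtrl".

In route: r→y is +7, o→w is +8, u→d is +9, t→d is +10 — the shift increases by 1 each position. Each letter shifts forward by (position + 7), i.e. 7, 8, 9, … — the shift grows by one for each successive letter.
Reversing it on zxnmtrl: z−7=s, x−8=p, n−9=e, m−10=c, t−11=i, r−12=f, l−13=y.

specify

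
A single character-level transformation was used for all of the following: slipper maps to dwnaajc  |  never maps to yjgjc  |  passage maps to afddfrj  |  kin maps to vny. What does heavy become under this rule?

sjfgj

Two shifts are in play — +5 for a/e/i/o/u, +11 for every other letter.
On heavy: h(cons)+11=s, e(vowel)+5=j, a(vowel)+5=f, v(cons)+11=g, y(cons)+11=j.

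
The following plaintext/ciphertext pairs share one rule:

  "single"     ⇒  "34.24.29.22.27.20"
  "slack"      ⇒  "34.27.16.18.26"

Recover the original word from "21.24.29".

s is letter #19 and maps to 34: an offset of 15. Each letter is replaced by its alphabet position (a=1..z=26) + 15.
Undoing it on 21.24.29: 21→(21−15)÷1=6=f, 24→(24−15)÷1=9=i, 29→(29−15)÷1=14=n.

fin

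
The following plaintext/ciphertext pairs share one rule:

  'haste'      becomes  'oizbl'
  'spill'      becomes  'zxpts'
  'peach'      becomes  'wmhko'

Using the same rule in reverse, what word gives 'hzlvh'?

The shifts repeat in a cycle of length 2: positions 0,1,… shift by +7, +8, then the pattern repeats.
Reversing it on hzlvh: h−7=a, z−8=r, l−7=e, v−8=n, h−7=a.

arena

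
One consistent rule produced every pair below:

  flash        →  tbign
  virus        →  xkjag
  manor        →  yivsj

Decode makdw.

Treating letters as 0–25, the rule is x ↦ 23x + 8 (mod 26).
Undoing it on makdw: m(12)→17·(12−8)≡16=q; a(0)→17·(0−8)≡20=u; k(10)→17·(10−8)≡8=i; d(3)→17·(3−8)≡19=t; w(22)→17·(22−8)≡4=e (all mod 26).

quite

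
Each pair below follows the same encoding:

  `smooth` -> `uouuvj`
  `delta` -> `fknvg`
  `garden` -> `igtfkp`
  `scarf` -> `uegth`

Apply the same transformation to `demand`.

fkogpf

Two shifts are in play — +6 for a/e/i/o/u, +2 for every other letter.
On demand: d(cons)+2=f, e(vowel)+6=k, m(cons)+2=o, a(vowel)+6=g, n(cons)+2=p, d(cons)+2=f.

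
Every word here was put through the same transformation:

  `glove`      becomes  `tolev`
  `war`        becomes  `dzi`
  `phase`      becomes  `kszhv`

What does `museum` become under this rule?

This is the alphabet-reversal cipher (Atbash): a becomes z, b becomes y, etc.
For museum: m↔n, u↔f, s↔h, e↔v, u↔f, m↔n.

nfhvfn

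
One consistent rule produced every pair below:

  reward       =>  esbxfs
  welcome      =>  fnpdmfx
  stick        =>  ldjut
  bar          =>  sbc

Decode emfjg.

The output letters match the input read backwards, each shifted +1: reward reversed is drawer. Two steps: reverse the string, then apply a Caesar shift of +1.
Undoing it on emfjg: shift back: e−1=d, m−1=l, f−1=e, j−1=i, g−1=f → dleif; then reverse → field.

field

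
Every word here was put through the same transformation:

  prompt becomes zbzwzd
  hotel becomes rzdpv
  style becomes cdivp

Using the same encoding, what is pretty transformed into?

The shift depends on letter class: consonant p→z is +10, but vowel o→z is +11. The rule splits by letter class: vowels +11, consonants +10.
For pretty: p(cons)+10=z, r(cons)+10=b, e(vowel)+11=p, t(cons)+10=d, t(cons)+10=d, y(cons)+10=i.

zbpddi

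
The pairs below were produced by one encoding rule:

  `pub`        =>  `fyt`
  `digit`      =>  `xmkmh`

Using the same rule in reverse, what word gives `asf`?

The output letters match the input read backwards, each shifted +4: pub reversed is bup. Two steps: reverse the string, then apply a Caesar shift of +4.
Reversing it on asf: shift back: a−4=w, s−4=o, f−4=b → wob; then reverse → bow.

bow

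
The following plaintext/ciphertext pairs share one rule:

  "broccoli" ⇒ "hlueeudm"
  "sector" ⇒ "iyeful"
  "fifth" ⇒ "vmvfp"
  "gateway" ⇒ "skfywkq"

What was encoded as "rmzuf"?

pivot

b(1)→h(7) and r(17)→l(11) fit y≡23x+10 (mod 26); the inverse of 23 mod 26 is 17. Each letter's alphabet position (a=0..z=25) is mapped through 23·x+10 mod 26 — an affine cipher.
Undoing it on rmzuf: r(17)→17·(17−10)≡15=p; m(12)→17·(12−10)≡8=i; z(25)→17·(25−10)≡21=v; u(20)→17·(20−10)≡14=o; f(5)→17·(5−10)≡19=t (all mod 26).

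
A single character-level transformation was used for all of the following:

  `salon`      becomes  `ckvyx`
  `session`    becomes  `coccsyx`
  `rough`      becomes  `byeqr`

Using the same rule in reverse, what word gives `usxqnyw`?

Every letter moves 10 places later in the alphabet, wrapping around z→a.
Undoing it on usxqnyw: u−10=k, s−10=i, x−10=n, q−10=g, n−10=d, y−10=o, w−10=m.

kingdom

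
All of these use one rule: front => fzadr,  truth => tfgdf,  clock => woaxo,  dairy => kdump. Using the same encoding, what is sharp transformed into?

bdmte

Two steps: reverse the string, then apply a Caesar shift of +12.
For sharp: reverse → prahs; then shift: p+12=b, r+12=d, a+12=m, h+12=t, s+12=e.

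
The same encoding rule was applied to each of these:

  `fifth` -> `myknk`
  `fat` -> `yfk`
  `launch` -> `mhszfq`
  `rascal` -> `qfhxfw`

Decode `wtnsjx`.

The output letters match the input read backwards, each shifted +5: fifth reversed is htfif. The word is reversed, then every letter is shifted forward by 5.
Decoding wtnsjx: shift back: w−5=r, t−5=o, n−5=i, s−5=n, j−5=e, x−5=s → roines; then reverse → senior.

senior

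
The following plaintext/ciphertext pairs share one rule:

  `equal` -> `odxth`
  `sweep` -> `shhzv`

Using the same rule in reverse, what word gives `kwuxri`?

fourth

The word is reversed, then every letter is shifted forward by 3.
Undoing it on kwuxri: shift back: k−3=h, w−3=t, u−3=r, x−3=u, r−3=o, i−3=f → htruof; then reverse → fourth.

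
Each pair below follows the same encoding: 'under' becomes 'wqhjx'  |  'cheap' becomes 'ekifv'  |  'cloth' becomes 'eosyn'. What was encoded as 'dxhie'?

buddy

In under: u→w is +2, n→q is +3, d→h is +4, e→j is +5 — the shift increases by 1 each position. Letter i (0-indexed) is shifted by i+2, so successive shifts are 2, 3, 4, ….
Undoing it on dxhie: d−2=b, x−3=u, h−4=d, i−5=d, e−6=y.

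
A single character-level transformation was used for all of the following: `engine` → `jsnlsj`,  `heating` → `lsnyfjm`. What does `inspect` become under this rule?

The output letters match the input read backwards, each shifted +5: engine reversed is enigne. Read the word backwards and shift each letter +5.
Applying it to inspect: reverse → tcepsni; then shift: t+5=y, c+5=h, e+5=j, p+5=u, s+5=x, n+5=s, i+5=n.

yhjuxsn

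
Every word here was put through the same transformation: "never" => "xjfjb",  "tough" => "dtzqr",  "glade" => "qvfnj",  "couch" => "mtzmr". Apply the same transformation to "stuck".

The shift depends on letter class: consonant n→x is +10, but vowel e→j is +5. The rule splits by letter class: vowels +5, consonants +10.
On stuck: s(cons)+10=c, t(cons)+10=d, u(vowel)+5=z, c(cons)+10=m, k(cons)+10=u.

cdzmu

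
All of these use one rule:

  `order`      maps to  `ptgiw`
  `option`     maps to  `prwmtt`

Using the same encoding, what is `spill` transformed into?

trlpq

Letter i (0-indexed) is shifted by i+1, so successive shifts are 1, 2, 3, ….
Applying it to spill: s+1=t, p+2=r, i+3=l, l+4=p, l+5=q.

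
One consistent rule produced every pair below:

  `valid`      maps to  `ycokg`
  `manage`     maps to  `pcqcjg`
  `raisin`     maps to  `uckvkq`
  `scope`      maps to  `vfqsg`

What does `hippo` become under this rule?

kkssq

The shift depends on letter class: consonant v→y is +3, but vowel a→c is +2. Two shifts are in play — +2 for a/e/i/o/u, +3 for every other letter.
On hippo: h(cons)+3=k, i(vowel)+2=k, p(cons)+3=s, p(cons)+3=s, o(vowel)+2=q.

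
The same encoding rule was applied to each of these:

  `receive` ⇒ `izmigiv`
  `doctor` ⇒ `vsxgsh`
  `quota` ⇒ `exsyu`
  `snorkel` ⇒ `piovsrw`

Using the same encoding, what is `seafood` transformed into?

hssjeiw

The output letters match the input read backwards, each shifted +4: receive reversed is eviecer. The word is reversed, then every letter is shifted forward by 4.
On seafood: reverse → doofaes; then shift: d+4=h, o+4=s, o+4=s, f+4=j, a+4=e, e+4=i, s+4=w.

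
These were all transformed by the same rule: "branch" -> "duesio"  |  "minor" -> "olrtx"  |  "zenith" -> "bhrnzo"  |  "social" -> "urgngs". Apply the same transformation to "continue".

erryoucn

Letter i (0-indexed) is shifted by i+2, so successive shifts are 2, 3, 4, ….
On continue: c+2=e, o+3=r, n+4=r, t+5=y, i+6=o, n+7=u, u+8=c, e+9=n.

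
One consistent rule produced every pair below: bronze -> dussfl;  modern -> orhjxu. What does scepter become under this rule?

ufiuzlz

In bronze: b→d is +2, r→u is +3, o→s is +4, n→s is +5 — the shift increases by 1 each position. Letter i (0-indexed) is shifted by i+2, so successive shifts are 2, 3, 4, ….
Applying it to scepter: s+2=u, c+3=f, e+4=i, p+5=u, t+6=z, e+7=l, r+8=z.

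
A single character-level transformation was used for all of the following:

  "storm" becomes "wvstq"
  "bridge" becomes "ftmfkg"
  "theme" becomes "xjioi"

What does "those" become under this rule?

Shifts by position in storm: pos 0: s→w (+4), pos 1: t→v (+2), pos 2: o→s (+4), pos 3: r→t (+2) — repeating every 2. A repeating key of period 2 is used — shifts +4, +2 over and over.
On those: t+4=x, h+2=j, o+4=s, s+2=u, e+4=i.

xjsui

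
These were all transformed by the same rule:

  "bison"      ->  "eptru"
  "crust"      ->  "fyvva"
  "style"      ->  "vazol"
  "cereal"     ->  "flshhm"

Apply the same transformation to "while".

zojol

Shifts by position in bison: pos 0: b→e (+3), pos 1: i→p (+7), pos 2: s→t (+1), pos 3: o→r (+3), pos 4: n→u (+7) — repeating every 3. The shifts repeat in a cycle of length 3: positions 0,1,… shift by +3, +7, +1, then the pattern repeats.
On while: w+3=z, h+7=o, i+1=j, l+3=o, e+7=l.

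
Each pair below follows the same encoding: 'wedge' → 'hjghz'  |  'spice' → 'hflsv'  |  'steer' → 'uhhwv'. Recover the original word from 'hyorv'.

Two steps: reverse the string, then apply a Caesar shift of +3.
Undoing it on hyorv: shift back: h−3=e, y−3=v, o−3=l, r−3=o, v−3=s → evlos; then reverse → solve.

solve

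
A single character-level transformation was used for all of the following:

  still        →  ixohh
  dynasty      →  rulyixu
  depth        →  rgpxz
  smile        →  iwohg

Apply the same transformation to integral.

Each letter's alphabet position (a=0..z=25) is mapped through 15·x+24 mod 26 — an affine cipher.
Applying it to integral: i(8)→15·8+24≡14=o; n(13)→15·13+24≡11=l; t(19)→15·19+24≡23=x; e(4)→15·4+24≡6=g; g(6)→15·6+24≡10=k; r(17)→15·17+24≡19=t; a(0)→15·0+24≡24=y; l(11)→15·11+24≡7=h (all mod 26).

olxgktyh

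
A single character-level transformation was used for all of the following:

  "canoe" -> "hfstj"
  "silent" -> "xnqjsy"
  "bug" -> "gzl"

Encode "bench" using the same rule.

gjshm

Compare letters: c→h is +5, a→f is +5, n→s is +5 — a constant shift. Each letter is shifted forward by 5 in the alphabet (a Caesar shift of +5).
Applying it to bench: b+5=g, e+5=j, n+5=s, c+5=h, h+5=m.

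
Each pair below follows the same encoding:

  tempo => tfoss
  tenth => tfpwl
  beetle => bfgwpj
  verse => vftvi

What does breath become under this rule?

bsgdxm

Letter i (0-indexed) is shifted by i+0, so successive shifts are 0, 1, 2, ….
On breath: b+0=b, r+1=s, e+2=g, a+3=d, t+4=x, h+5=m.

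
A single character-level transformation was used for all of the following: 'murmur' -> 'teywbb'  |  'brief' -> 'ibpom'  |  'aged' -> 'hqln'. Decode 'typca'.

moist

Shifts by position in murmur: pos 0: m→t (+7), pos 1: u→e (+10), pos 2: r→y (+7), pos 3: m→w (+10) — repeating every 2. The shifts repeat in a cycle of length 2: positions 0,1,… shift by +7, +10, then the pattern repeats.
Undoing it on typca: t−7=m, y−10=o, p−7=i, c−10=s, a−7=t.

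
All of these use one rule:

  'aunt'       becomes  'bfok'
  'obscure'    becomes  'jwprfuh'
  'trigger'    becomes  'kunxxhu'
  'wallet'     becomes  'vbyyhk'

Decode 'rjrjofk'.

a(0)→b(1) and u(20)→f(5) fit y≡21x+1 (mod 26); the inverse of 21 mod 26 is 5. Each letter's alphabet position (a=0..z=25) is mapped through 21·x+1 mod 26 — an affine cipher.
Decoding rjrjofk: r(17)→5·(17−1)≡2=c; j(9)→5·(9−1)≡14=o; r(17)→5·(17−1)≡2=c; j(9)→5·(9−1)≡14=o; o(14)→5·(14−1)≡13=n; f(5)→5·(5−1)≡20=u; k(10)→5·(10−1)≡19=t (all mod 26).

coconut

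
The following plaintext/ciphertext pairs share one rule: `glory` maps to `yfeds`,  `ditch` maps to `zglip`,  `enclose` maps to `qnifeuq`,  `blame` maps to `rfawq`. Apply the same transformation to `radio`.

dazge

Each letter's alphabet position (a=0..z=25) is mapped through 17·x+0 mod 26 — an affine cipher.
For radio: r(17)→17·17+0≡3=d; a(0)→17·0+0≡0=a; d(3)→17·3+0≡25=z; i(8)→17·8+0≡6=g; o(14)→17·14+0≡4=e (all mod 26).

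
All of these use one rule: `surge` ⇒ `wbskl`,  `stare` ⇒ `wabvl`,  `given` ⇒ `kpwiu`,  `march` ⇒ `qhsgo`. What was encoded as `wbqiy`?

super

A repeating key of period 3 is used — shifts +4, +7, +1 over and over.
Reversing it on wbqiy: w−4=s, b−7=u, q−1=p, i−4=e, y−7=r.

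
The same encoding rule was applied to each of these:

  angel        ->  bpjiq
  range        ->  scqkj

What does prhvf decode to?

opera

In angel: a→b is +1, n→p is +2, g→j is +3, e→i is +4 — the shift increases by 1 each position. Each letter shifts forward by (position + 1), i.e. 1, 2, 3, … — the shift grows by one for each successive letter.
Reversing it on prhvf: p−1=o, r−2=p, h−3=e, v−4=r, f−5=a.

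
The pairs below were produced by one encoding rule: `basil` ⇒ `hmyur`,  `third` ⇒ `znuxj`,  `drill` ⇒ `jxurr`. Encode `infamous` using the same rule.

utlmsagy

The rule splits by letter class: vowels +12, consonants +6.
On infamous: i(vowel)+12=u, n(cons)+6=t, f(cons)+6=l, a(vowel)+12=m, m(cons)+6=s, o(vowel)+12=a, u(vowel)+12=g, s(cons)+6=y.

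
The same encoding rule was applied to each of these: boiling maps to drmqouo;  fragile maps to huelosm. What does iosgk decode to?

globe

Letter i (0-indexed) is shifted by i+2, so successive shifts are 2, 3, 4, ….
Reversing it on iosgk: i−2=g, o−3=l, s−4=o, g−5=b, k−6=e.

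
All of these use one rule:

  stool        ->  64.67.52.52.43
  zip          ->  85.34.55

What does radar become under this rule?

61.10.19.10.61

With a=1..z=26, the number is 3·pos + 7.
Applying it to radar: r=18→61, a=1→10, d=4→19, a=1→10, r=18→61.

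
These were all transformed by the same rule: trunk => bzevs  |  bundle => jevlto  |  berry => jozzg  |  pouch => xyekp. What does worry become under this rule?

The shift depends on letter class: consonant t→b is +8, but vowel u→e is +10. Vowels shift forward by 10 and consonants shift forward by 8.
On worry: w(cons)+8=e, o(vowel)+10=y, r(cons)+8=z, r(cons)+8=z, y(cons)+8=g.

eyzzg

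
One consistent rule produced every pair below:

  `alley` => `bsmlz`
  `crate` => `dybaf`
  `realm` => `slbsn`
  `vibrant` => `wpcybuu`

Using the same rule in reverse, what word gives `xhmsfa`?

The shifts repeat in a cycle of length 2: positions 0,1,… shift by +1, +7, then the pattern repeats.
Reversing it on xhmsfa: x−1=w, h−7=a, m−1=l, s−7=l, f−1=e, a−7=t.

wallet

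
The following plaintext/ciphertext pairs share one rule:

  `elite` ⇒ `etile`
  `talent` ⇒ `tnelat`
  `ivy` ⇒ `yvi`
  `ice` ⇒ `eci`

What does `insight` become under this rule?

The output letters match the input read backwards: elite reversed is etile. The word is simply reversed.
Applying it to insight: reverse → thgisni.

thgisni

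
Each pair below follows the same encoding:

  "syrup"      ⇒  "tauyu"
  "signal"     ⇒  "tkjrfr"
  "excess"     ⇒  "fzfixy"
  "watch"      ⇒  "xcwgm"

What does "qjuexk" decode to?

In syrup: s→t is +1, y→a is +2, r→u is +3, u→y is +4 — the shift increases by 1 each position. Letter i (0-indexed) is shifted by i+1, so successive shifts are 1, 2, 3, ….
Decoding qjuexk: q−1=p, j−2=h, u−3=r, e−4=a, x−5=s, k−6=e.

phrase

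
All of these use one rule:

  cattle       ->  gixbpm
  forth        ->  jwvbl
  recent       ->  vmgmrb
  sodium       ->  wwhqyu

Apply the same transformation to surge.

Shifts by position in cattle: pos 0: c→g (+4), pos 1: a→i (+8), pos 2: t→x (+4), pos 3: t→b (+8) — repeating every 2. A repeating key of period 2 is used — shifts +4, +8 over and over.
On surge: s+4=w, u+8=c, r+4=v, g+8=o, e+4=i.

wcvoi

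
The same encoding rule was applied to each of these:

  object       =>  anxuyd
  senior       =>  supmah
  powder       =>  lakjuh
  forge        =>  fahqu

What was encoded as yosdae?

custom

o(14)→a(0) and b(1)→n(13) fit y≡11x+2 (mod 26); the inverse of 11 mod 26 is 19. Treating letters as 0–25, the rule is x ↦ 11x + 2 (mod 26).
Reversing it on yosdae: y(24)→19·(24−2)≡2=c; o(14)→19·(14−2)≡20=u; s(18)→19·(18−2)≡18=s; d(3)→19·(3−2)≡19=t; a(0)→19·(0−2)≡14=o; e(4)→19·(4−2)≡12=m (all mod 26).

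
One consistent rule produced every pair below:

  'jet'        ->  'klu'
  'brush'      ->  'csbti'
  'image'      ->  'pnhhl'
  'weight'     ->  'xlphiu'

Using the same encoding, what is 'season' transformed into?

The shift depends on letter class: consonant j→k is +1, but vowel e→l is +7. The rule splits by letter class: vowels +7, consonants +1.
Applying it to season: s(cons)+1=t, e(vowel)+7=l, a(vowel)+7=h, s(cons)+1=t, o(vowel)+7=v, n(cons)+1=o.

tlhtvo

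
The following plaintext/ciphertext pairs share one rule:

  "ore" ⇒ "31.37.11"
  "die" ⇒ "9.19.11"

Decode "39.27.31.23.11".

o(#15)→31 and r(#18)→37: differences scale by 2, so n = 2·pos + 1. Each letter becomes 2×(its alphabet position, a=1..z=26) + 1.
Decoding 39.27.31.23.11: 39→(39−1)÷2=19=s, 27→(27−1)÷2=13=m, 31→(31−1)÷2=15=o, 23→(23−1)÷2=11=k, 11→(11−1)÷2=5=e.

smoke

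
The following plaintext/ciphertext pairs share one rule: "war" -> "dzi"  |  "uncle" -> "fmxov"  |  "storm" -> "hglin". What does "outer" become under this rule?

Each letter is replaced by its mirror in the alphabet: a↔z, b↔y, c↔x, and so on (the Atbash cipher).
On outer: o↔l, u↔f, t↔g, e↔v, r↔i.

lfgvi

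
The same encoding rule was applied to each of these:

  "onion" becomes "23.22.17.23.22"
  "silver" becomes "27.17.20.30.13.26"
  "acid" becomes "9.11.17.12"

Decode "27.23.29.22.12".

sound

o is letter #15 and maps to 23: an offset of 8. Each letter is replaced by its alphabet position (a=1..z=26) + 8.
Decoding 27.23.29.22.12: 27→(27−8)÷1=19=s, 23→(23−8)÷1=15=o, 29→(29−8)÷1=21=u, 22→(22−8)÷1=14=n, 12→(12−8)÷1=4=d.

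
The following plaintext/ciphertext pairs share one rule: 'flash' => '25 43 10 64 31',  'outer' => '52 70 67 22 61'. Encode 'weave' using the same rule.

76 22 10 73 22

f(#6)→25 and l(#12)→43: differences scale by 3, so n = 3·pos + 7. Each letter becomes 3×(its alphabet position, a=1..z=26) + 7.
Applying it to weave: w=23→76, e=5→22, a=1→10, v=22→73, e=5→22.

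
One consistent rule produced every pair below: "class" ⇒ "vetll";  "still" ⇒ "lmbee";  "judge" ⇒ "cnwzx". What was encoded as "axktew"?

Compare letters: c→v is +19, l→e is +19, a→t is +19 — a constant shift. Each letter is shifted forward by 19 in the alphabet (a Caesar shift of +19).
Reversing it on axktew: a−19=h, x−19=e, k−19=r, t−19=a, e−19=l, w−19=d.

herald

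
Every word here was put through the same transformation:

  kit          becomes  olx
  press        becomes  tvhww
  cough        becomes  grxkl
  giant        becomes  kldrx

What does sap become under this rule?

Two shifts are in play — +3 for a/e/i/o/u, +4 for every other letter.
For sap: s(cons)+4=w, a(vowel)+3=d, p(cons)+4=t.

wdt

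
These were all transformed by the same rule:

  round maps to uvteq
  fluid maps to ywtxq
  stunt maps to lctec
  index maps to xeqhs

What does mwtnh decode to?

r(17)→u(20) and o(14)→v(21) fit y≡17x+17 (mod 26); the inverse of 17 mod 26 is 23. Each letter's alphabet position (a=0..z=25) is mapped through 17·x+17 mod 26 — an affine cipher.
Undoing it on mwtnh: m(12)→23·(12−17)≡15=p; w(22)→23·(22−17)≡11=l; t(19)→23·(19−17)≡20=u; n(13)→23·(13−17)≡12=m; h(7)→23·(7−17)≡4=e (all mod 26).

plume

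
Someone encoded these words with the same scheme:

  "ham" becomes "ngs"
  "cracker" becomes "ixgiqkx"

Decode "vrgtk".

Compare letters: h→n is +6, a→g is +6, m→s is +6 — a constant shift. It's a constant shift of +6 (ROT6).
Decoding vrgtk: v−6=p, r−6=l, g−6=a, t−6=n, k−6=e.

plane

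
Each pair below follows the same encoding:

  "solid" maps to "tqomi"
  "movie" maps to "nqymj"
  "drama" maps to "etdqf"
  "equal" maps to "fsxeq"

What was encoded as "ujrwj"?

In solid: s→t is +1, o→q is +2, l→o is +3, i→m is +4 — the shift increases by 1 each position. Each letter shifts forward by (position + 1), i.e. 1, 2, 3, … — the shift grows by one for each successive letter.
Decoding ujrwj: u−1=t, j−2=h, r−3=o, w−4=s, j−5=e.

those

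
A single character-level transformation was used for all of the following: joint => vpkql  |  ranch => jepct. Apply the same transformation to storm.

otqvu

The output letters match the input read backwards, each shifted +2: joint reversed is tnioj. The word is reversed, then every letter is shifted forward by 2.
For storm: reverse → mrots; then shift: m+2=o, r+2=t, o+2=q, t+2=v, s+2=u.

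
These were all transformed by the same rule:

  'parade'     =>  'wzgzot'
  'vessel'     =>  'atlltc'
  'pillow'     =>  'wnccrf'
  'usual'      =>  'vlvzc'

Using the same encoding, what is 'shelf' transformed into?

p(15)→w(22) and a(0)→z(25) fit y≡5x+25 (mod 26); the inverse of 5 mod 26 is 21. Treating letters as 0–25, the rule is x ↦ 5x + 25 (mod 26).
For shelf: s(18)→5·18+25≡11=l; h(7)→5·7+25≡8=i; e(4)→5·4+25≡19=t; l(11)→5·11+25≡2=c; f(5)→5·5+25≡24=y (all mod 26).

litcy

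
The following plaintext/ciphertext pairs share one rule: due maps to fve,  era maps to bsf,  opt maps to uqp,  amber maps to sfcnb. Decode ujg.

The output letters match the input read backwards, each shifted +1: due reversed is eud. Two steps: reverse the string, then apply a Caesar shift of +1.
Reversing it on ujg: shift back: u−1=t, j−1=i, g−1=f → tif; then reverse → fit.

fit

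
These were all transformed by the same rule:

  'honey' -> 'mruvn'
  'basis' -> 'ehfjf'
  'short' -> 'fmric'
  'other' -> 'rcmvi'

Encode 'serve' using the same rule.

fviwv

This is an affine cipher: with a=0,…,z=25, each position x becomes (23x+7) mod 26.
On serve: s(18)→23·18+7≡5=f; e(4)→23·4+7≡21=v; r(17)→23·17+7≡8=i; v(21)→23·21+7≡22=w; e(4)→23·4+7≡21=v (all mod 26).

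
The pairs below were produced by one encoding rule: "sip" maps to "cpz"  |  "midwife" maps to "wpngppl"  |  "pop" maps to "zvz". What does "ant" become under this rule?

hxd

The shift depends on letter class: consonant s→c is +10, but vowel i→p is +7. Vowels shift forward by 7 and consonants shift forward by 10.
On ant: a(vowel)+7=h, n(cons)+10=x, t(cons)+10=d.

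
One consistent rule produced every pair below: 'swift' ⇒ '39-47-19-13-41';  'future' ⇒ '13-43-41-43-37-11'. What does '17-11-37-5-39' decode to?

herbs

s(#19)→39 and w(#23)→47: differences scale by 2, so n = 2·pos + 1. The formula is n = 2×(alphabet index, a=1) + 1.
Decoding 17-11-37-5-39: 17→(17−1)÷2=8=h, 11→(11−1)÷2=5=e, 37→(37−1)÷2=18=r, 5→(5−1)÷2=2=b, 39→(39−1)÷2=19=s.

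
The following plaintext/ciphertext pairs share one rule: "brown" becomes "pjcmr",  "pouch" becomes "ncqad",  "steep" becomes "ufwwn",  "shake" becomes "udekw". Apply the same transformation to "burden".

This is an affine cipher: with a=0,…,z=25, each position x becomes (11x+4) mod 26.
For burden: b(1)→11·1+4≡15=p; u(20)→11·20+4≡16=q; r(17)→11·17+4≡9=j; d(3)→11·3+4≡11=l; e(4)→11·4+4≡22=w; n(13)→11·13+4≡17=r (all mod 26).

pqjlwr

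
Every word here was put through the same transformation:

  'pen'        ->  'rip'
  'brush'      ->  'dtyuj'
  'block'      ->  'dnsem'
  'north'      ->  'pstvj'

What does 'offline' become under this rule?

shhnmpi

Vowels shift forward by 4 and consonants shift forward by 2.
Applying it to offline: o(vowel)+4=s, f(cons)+2=h, f(cons)+2=h, l(cons)+2=n, i(vowel)+4=m, n(cons)+2=p, e(vowel)+4=i.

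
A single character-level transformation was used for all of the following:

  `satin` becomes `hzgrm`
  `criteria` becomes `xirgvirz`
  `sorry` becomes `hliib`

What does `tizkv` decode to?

Each pair mirrors across the alphabet (s↔h, a↔z, t↔g): positions sum to 25. Letters are reflected about the middle of the alphabet (position → 25−position): Atbash.
Undoing it on tizkv: t↔g, i↔r, z↔a, k↔p, v↔e.

grape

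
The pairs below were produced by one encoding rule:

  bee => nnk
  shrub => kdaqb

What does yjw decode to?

The output letters match the input read backwards, each shifted +9: bee reversed is eeb. Read the word backwards and shift each letter +9.
Reversing it on yjw: shift back: y−9=p, j−9=a, w−9=n → pan; then reverse → nap.

nap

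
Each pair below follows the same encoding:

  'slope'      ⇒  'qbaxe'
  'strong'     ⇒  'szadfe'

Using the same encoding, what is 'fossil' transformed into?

The output letters match the input read backwards, each shifted +12: slope reversed is epols. Two steps: reverse the string, then apply a Caesar shift of +12.
Applying it to fossil: reverse → lissof; then shift: l+12=x, i+12=u, s+12=e, s+12=e, o+12=a, f+12=r.

xueear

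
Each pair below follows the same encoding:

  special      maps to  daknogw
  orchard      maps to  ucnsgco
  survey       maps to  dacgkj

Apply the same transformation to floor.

The shift depends on letter class: consonant s→d is +11, but vowel e→k is +6. Two shifts are in play — +6 for a/e/i/o/u, +11 for every other letter.
For floor: f(cons)+11=q, l(cons)+11=w, o(vowel)+6=u, o(vowel)+6=u, r(cons)+11=c.

qwuuc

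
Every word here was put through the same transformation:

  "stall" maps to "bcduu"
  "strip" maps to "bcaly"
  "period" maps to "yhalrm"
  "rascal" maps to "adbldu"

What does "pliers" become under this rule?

yulhab

The shift depends on letter class: consonant s→b is +9, but vowel a→d is +3. Vowels shift forward by 3 and consonants shift forward by 9.
Applying it to pliers: p(cons)+9=y, l(cons)+9=u, i(vowel)+3=l, e(vowel)+3=h, r(cons)+9=a, s(cons)+9=b.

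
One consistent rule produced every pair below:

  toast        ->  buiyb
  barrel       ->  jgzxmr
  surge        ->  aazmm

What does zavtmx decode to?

runner

A repeating key of period 2 is used — shifts +8, +6 over and over.
Undoing it on zavtmx: z−8=r, a−6=u, v−8=n, t−6=n, m−8=e, x−6=r.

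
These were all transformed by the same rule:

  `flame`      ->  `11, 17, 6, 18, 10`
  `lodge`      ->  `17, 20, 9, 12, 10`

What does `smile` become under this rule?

24, 18, 14, 17, 10

f is letter #6 and maps to 11: an offset of 5. Letters become their 1-based position plus 5 (so a→6, b→7, …).
On smile: s=19→24, m=13→18, i=9→14, l=12→17, e=5→10.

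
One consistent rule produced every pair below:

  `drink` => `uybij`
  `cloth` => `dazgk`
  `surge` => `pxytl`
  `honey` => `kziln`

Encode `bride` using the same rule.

Each letter's alphabet position (a=0..z=25) is mapped through 17·x+21 mod 26 — an affine cipher.
On bride: b(1)→17·1+21≡12=m; r(17)→17·17+21≡24=y; i(8)→17·8+21≡1=b; d(3)→17·3+21≡20=u; e(4)→17·4+21≡11=l (all mod 26).

mybul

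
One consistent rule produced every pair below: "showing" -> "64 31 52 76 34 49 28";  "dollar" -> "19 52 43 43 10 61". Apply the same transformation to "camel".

With a=1..z=26, the number is 3·pos + 7.
For camel: c=3→16, a=1→10, m=13→46, e=5→22, l=12→43.

16 10 46 22 43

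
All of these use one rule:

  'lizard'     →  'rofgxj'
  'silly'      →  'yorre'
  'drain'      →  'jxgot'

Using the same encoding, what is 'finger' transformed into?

Compare letters: l→r is +6, i→o is +6, z→f is +6 — a constant shift. This is a Caesar cipher with shift 6.
On finger: f+6=l, i+6=o, n+6=t, g+6=m, e+6=k, r+6=x.

lotmkx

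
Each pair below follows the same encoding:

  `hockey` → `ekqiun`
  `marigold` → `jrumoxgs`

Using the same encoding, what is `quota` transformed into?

The word is reversed, then every letter is shifted forward by 6.
On quota: reverse → atouq; then shift: a+6=g, t+6=z, o+6=u, u+6=a, q+6=w.

gzuaw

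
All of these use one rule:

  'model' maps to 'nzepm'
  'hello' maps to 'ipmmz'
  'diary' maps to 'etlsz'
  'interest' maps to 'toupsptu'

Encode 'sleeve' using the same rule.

tmppwp

The shift depends on letter class: consonant m→n is +1, but vowel o→z is +11. The rule splits by letter class: vowels +11, consonants +1.
Applying it to sleeve: s(cons)+1=t, l(cons)+1=m, e(vowel)+11=p, e(vowel)+11=p, v(cons)+1=w, e(vowel)+11=p.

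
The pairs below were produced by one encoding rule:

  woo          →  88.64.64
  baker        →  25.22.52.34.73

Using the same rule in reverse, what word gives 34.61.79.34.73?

enter

With a=1..z=26, the number is 3·pos + 19.
Decoding 34.61.79.34.73: 34→(34−19)÷3=5=e, 61→(61−19)÷3=14=n, 79→(79−19)÷3=20=t, 34→(34−19)÷3=5=e, 73→(73−19)÷3=18=r.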